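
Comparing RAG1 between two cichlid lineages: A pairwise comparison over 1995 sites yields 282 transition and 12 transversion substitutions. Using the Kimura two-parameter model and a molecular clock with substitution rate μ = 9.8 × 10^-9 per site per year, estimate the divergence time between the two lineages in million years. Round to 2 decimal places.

8.85

P = 282/1995 ≈ 0.141353 and Q = 12/1995 ≈ 0.006015.
Under the Kimura two-parameter model, d = −½ ln(1 − 2P − Q) − ¼ ln(1 − 2Q).
1 − 2P − Q = 0.711279, giving −½ ln(0.711279) = 0.170345.
1 − 2Q = 0.98797, giving −¼ ln(0.98797) = 0.003026.
d = 0.170345 + 0.003026 = 0.173371.
Under a molecular clock d = 2μt, so t = d/(2μ) = 0.173371 / (2 × 9.8 × 10^-9) = 8.85 million years.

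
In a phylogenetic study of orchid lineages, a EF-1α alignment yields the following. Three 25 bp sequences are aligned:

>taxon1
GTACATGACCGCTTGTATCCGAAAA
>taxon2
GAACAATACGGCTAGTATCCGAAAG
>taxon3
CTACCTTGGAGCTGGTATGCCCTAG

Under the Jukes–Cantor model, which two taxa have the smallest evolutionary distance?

taxon1 and taxon2

taxon1–taxon2: 6/25 differ, p = 0.240, d = 0.289.
taxon1–taxon3: 12/25 differ, p = 0.480, d = 0.766.
taxon2–taxon3: 12/25 differ, p = 0.480, d = 0.766.
The smallest distance is between taxon1 and taxon2.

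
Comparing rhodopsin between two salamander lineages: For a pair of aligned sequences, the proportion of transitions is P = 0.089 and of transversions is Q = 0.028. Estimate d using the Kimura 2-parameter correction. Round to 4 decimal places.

0.1297

Under the Kimura two-parameter model, d = −½ ln(1 − 2P − Q) − ¼ ln(1 − 2Q).
1 − 2P − Q = 0.794, giving −½ ln(0.794) = 0.115336.
1 − 2Q = 0.944, giving −¼ ln(0.944) = 0.014407.
d = 0.115336 + 0.014407 = 0.129743.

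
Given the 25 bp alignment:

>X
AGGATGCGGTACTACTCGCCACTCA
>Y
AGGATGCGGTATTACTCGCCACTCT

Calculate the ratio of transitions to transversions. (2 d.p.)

1.00

Transitions are A↔G and C↔T; transversions are all other mismatches.
Transitions: 1. Transversions: 1.
R = 1/1 = 1.00.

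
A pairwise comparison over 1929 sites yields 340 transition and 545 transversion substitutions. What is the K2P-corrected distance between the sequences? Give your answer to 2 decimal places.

0.71

P = 340/1929 ≈ 0.176257 and Q = 545/1929 ≈ 0.28253.
Under the Kimura two-parameter model, d = −½ ln(1 − 2P − Q) − ¼ ln(1 − 2Q).
1 − 2P − Q = 0.364956, giving −½ ln(0.364956) = 0.503989.
1 − 2Q = 0.43494, giving −¼ ln(0.43494) = 0.208137.
d = 0.503989 + 0.208137 = 0.712126.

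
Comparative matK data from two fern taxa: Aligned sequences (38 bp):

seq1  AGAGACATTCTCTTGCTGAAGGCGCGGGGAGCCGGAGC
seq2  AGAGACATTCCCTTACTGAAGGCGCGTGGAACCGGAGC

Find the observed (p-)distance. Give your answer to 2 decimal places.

The sequences differ at 4 of 38 positions (sites 11, 15, 27, 31).
p = 4/38 = 0.105263… ≈ 0.11 (to 2 d.p.).

0.11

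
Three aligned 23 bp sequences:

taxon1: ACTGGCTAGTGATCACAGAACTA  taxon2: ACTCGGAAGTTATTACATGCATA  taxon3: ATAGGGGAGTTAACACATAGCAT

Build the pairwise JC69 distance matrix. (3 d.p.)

d(taxon1,taxon2) = 0.553, d(taxon1,taxon3) = 0.650, d(taxon2,taxon3) = 0.761

taxon1–taxon2: 9/23 sites differ → p ≈ 0.391304, d = −0.75 ln(1 − 0.521739) = 0.553199 ≈ 0.553.
taxon1–taxon3: 10/23 sites differ → p ≈ 0.434783, d = −0.75 ln(1 − 0.579711) = 0.650110 ≈ 0.650.
taxon2–taxon3: 11/23 sites differ → p ≈ 0.478261, d = −0.75 ln(1 − 0.637681) = 0.761423 ≈ 0.761.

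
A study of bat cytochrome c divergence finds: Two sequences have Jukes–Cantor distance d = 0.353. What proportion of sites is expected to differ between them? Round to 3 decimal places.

0.282

p = (3/4)(1 − e^(−4d/3)) = 0.75 × (1 − e^(-0.470667)) = 0.75 × (1 − 0.624586) = 0.281561.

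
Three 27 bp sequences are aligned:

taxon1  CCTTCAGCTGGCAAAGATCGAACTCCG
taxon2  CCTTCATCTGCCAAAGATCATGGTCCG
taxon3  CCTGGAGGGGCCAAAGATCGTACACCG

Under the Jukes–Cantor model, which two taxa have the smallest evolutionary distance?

taxon1–taxon2: 6/27 differ, p = 0.222, d = 0.264.
taxon1–taxon3: 7/27 differ, p = 0.259, d = 0.318.
taxon2–taxon3: 9/27 differ, p = 0.333, d = 0.441.
The smallest distance is between taxon1 and taxon2.

taxon1 and taxon2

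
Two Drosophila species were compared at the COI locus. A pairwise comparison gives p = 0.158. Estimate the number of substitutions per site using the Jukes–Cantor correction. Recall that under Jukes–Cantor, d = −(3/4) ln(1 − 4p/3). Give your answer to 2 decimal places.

0.18

d = −(3/4) ln(1 − 4p/3) = −0.75 ln(1 − 0.210667) = −0.75 ln(0.789333)
  = −0.75 × (-0.236567) = 0.177425 substitutions/site.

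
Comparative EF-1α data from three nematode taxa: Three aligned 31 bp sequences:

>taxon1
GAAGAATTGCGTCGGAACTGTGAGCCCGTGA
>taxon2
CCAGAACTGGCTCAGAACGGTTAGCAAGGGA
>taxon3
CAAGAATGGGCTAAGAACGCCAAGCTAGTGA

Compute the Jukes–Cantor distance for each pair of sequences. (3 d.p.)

d(taxon1,taxon2) = 0.481, d(taxon1,taxon3) = 0.544, d(taxon2,taxon3) = 0.367

taxon1–taxon2: 11/31 sites differ → p ≈ 0.354839, d = −0.75 ln(1 − 0.473119) = 0.480585 ≈ 0.481.
taxon1–taxon3: 12/31 sites differ → p ≈ 0.387097, d = −0.75 ln(1 − 0.516129) = 0.544453 ≈ 0.544.
taxon2–taxon3: 9/31 sites differ → p ≈ 0.290323, d = −0.75 ln(1 − 0.387097) = 0.367161 ≈ 0.367.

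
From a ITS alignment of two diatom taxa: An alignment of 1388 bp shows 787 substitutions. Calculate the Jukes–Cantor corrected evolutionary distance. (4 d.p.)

p = 787/1388 ≈ 0.567003.
d = −(3/4) ln(1 − 4p/3) = −0.75 ln(1 − 0.756004) = −0.75 ln(0.243996)
  = −0.75 × (-1.410603) = 1.057952 substitutions/site.

1.0580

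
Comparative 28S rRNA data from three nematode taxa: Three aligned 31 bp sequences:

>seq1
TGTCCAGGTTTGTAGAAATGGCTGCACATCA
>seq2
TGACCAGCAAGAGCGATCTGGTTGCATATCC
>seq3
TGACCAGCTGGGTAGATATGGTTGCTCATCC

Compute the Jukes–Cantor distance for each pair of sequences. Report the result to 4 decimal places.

d(seq1,seq2) = 0.6143, d(seq1,seq3) = 0.3163, d(seq2,seq3) = 0.3163

seq1–seq2: 13/31 sites differ → p ≈ 0.419355, d = −0.75 ln(1 − 0.55914) = 0.614271 ≈ 0.6143.
seq1–seq3: 8/31 sites differ → p ≈ 0.258065, d = −0.75 ln(1 − 0.344087) = 0.316295 ≈ 0.3163.
seq2–seq3: 8/31 sites differ → p ≈ 0.258065, d = −0.75 ln(1 − 0.344087) = 0.316295 ≈ 0.3163.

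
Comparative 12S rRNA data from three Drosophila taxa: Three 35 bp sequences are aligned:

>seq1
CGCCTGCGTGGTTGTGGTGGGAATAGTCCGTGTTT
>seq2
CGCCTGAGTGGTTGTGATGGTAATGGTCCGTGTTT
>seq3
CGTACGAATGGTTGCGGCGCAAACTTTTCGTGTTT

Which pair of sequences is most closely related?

seq1–seq2: 4/35 differ, p = 0.114, d = 0.124.
seq1–seq3: 13/35 differ, p = 0.371, d = 0.513.
seq2–seq3: 13/35 differ, p = 0.371, d = 0.513.
The smallest distance is between seq1 and seq2.

seq1 and seq2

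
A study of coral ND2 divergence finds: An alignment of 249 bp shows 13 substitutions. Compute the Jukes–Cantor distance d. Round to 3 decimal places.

0.054

p = 13/249 ≈ 0.052209.
d = −(3/4) ln(1 − 4p/3) = −0.75 ln(1 − 0.069612) = −0.75 ln(0.930388)
  = −0.75 × (-0.072154) = 0.054116 substitutions/site.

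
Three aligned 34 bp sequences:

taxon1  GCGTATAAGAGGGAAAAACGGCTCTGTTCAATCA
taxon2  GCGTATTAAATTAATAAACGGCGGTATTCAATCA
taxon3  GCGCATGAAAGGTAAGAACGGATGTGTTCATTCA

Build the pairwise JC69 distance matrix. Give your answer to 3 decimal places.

taxon1–taxon2: 9/34 sites differ → p ≈ 0.264706, d = −0.75 ln(1 − 0.352941) = 0.326488 ≈ 0.326.
taxon1–taxon3: 8/34 sites differ → p ≈ 0.235294, d = −0.75 ln(1 − 0.313725) = 0.282358 ≈ 0.282.
taxon2–taxon3: 11/34 sites differ → p ≈ 0.323529, d = −0.75 ln(1 − 0.431372) = 0.423397 ≈ 0.423.

d(taxon1,taxon2) = 0.326, d(taxon1,taxon3) = 0.282, d(taxon2,taxon3) = 0.423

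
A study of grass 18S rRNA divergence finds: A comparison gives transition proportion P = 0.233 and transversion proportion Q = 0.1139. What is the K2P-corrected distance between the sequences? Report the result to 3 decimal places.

0.498

Under the Kimura two-parameter model, d = −½ ln(1 − 2P − Q) − ¼ ln(1 − 2Q).
1 − 2P − Q = 0.4201, giving −½ ln(0.4201) = 0.433631.
1 − 2Q = 0.7722, giving −¼ ln(0.7722) = 0.064628.
d = 0.433631 + 0.064628 = 0.498259.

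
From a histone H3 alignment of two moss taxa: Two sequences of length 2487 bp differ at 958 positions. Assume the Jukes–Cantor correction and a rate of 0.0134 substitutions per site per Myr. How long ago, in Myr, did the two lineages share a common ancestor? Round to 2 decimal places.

p = 958/2487 ≈ 0.385203.
d = −(3/4) ln(1 − 4p/3) = −0.75 ln(1 − 0.513604) = −0.75 ln(0.486396)
  = −0.75 × (-0.720732) = 0.540549 substitutions/site.
Under a molecular clock d = 2μt, so t = d/(2μ) = 0.540549 / (2 × 0.0134) = 20.17 Myr.

20.17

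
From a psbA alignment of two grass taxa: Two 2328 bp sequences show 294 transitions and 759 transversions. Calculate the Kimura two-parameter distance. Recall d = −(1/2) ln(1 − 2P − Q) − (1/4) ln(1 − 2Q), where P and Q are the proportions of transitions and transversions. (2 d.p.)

P = 294/2328 ≈ 0.126289 and Q = 759/2328 ≈ 0.326031.
Under the Kimura two-parameter model, d = −½ ln(1 − 2P − Q) − ¼ ln(1 − 2Q).
1 − 2P − Q = 0.421391, giving −½ ln(0.421391) = 0.432097.
1 − 2Q = 0.347938, giving −¼ ln(0.347938) = 0.263933.
d = 0.432097 + 0.263933 = 0.696030.

0.70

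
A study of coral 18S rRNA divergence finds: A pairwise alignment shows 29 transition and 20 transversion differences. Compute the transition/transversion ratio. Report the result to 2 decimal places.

1.45

R = 29/20 = 1.45.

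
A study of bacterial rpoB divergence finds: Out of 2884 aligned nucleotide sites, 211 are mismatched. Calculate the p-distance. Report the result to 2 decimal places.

0.07

p = 211/2884 = 0.073162… ≈ 0.07 (to 2 d.p.).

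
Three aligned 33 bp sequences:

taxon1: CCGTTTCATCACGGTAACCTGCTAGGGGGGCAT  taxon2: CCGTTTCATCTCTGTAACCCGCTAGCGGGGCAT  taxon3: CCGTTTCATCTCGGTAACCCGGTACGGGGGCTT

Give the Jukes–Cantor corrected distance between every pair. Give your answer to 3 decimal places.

d(taxon1,taxon2) = 0.132, d(taxon1,taxon3) = 0.169, d(taxon2,taxon3) = 0.169

taxon1–taxon2: 4/33 sites differ → p ≈ 0.121212, d = −0.75 ln(1 − 0.161616) = 0.132209 ≈ 0.132.
taxon1–taxon3: 5/33 sites differ → p ≈ 0.151515, d = −0.75 ln(1 − 0.20202) = 0.169254 ≈ 0.169.
taxon2–taxon3: 5/33 sites differ → p ≈ 0.151515, d = −0.75 ln(1 − 0.20202) = 0.169254 ≈ 0.169.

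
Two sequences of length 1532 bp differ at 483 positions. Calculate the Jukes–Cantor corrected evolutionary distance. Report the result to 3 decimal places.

0.409

p = 483/1532 ≈ 0.315274.
d = −(3/4) ln(1 − 4p/3) = −0.75 ln(1 − 0.420365) = −0.75 ln(0.579635)
  = −0.75 × (-0.545357) = 0.409018 substitutions/site.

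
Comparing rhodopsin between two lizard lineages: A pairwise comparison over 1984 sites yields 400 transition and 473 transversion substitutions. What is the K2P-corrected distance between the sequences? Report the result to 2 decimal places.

P = 400/1984 ≈ 0.201613 and Q = 473/1984 ≈ 0.238407.
Under the Kimura two-parameter model, d = −½ ln(1 − 2P − Q) − ¼ ln(1 − 2Q).
1 − 2P − Q = 0.358367, giving −½ ln(0.358367) = 0.513099.
1 − 2Q = 0.523186, giving −¼ ln(0.523186) = 0.161955.
d = 0.513099 + 0.161955 = 0.675054.

0.68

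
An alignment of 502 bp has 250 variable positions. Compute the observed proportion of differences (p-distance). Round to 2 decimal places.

0.50

p = 250/502 = 0.498007… ≈ 0.50 (to 2 d.p.).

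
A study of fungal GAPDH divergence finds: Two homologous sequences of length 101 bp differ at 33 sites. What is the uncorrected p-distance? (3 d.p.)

0.327

p = 33/101 = 0.326732… ≈ 0.327 (to 3 d.p.).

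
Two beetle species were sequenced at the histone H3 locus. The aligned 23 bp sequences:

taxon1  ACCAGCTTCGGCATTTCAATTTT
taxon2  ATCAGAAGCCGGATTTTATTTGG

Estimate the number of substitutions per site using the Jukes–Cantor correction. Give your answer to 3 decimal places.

The sequences differ at 10 of 23 sites (2, 6, 7, 8, 10, 12, 17, 19, 22, 23), so p = 10/23 ≈ 0.434783.
d = −(3/4) ln(1 − 4p/3) = −0.75 ln(1 − 0.579711) = −0.75 ln(0.420289)
  = −0.75 × (-0.866813) = 0.650110 substitutions/site.

0.650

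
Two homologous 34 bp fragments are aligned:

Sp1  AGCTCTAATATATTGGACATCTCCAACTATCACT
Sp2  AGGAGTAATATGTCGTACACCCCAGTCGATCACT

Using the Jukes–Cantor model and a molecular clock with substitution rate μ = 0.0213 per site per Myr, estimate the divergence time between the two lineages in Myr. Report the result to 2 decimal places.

11.20

The sequences differ at 12 of 34 sites, so p = 12/34 ≈ 0.352941.
d = −(3/4) ln(1 − 4p/3) = −0.75 ln(1 − 0.470588) = −0.75 ln(0.529412)
  = −0.75 × (-0.635988) = 0.476991 substitutions/site.
Under a molecular clock d = 2μt, so t = d/(2μ) = 0.476991 / (2 × 0.0213) = 11.20 Myr.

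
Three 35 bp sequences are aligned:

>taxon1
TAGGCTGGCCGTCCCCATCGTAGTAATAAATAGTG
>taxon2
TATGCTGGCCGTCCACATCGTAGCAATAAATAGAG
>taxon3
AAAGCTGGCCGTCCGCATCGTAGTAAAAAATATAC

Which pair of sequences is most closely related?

taxon1 and taxon2

taxon1–taxon2: 4/35 differ, p = 0.114, d = 0.124.
taxon1–taxon3: 7/35 differ, p = 0.200, d = 0.233.
taxon2–taxon3: 7/35 differ, p = 0.200, d = 0.233.
The smallest distance is between taxon1 and taxon2.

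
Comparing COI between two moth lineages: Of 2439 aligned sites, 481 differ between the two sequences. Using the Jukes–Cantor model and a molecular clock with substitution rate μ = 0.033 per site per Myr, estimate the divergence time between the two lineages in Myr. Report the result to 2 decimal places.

3.47

p = 481/2439 ≈ 0.197212.
d = −(3/4) ln(1 − 4p/3) = −0.75 ln(1 − 0.262949) = −0.75 ln(0.737051)
  = −0.75 × (-0.305098) = 0.228824 substitutions/site.
Under a molecular clock d = 2μt, so t = d/(2μ) = 0.228824 / (2 × 0.033) = 3.47 Myr.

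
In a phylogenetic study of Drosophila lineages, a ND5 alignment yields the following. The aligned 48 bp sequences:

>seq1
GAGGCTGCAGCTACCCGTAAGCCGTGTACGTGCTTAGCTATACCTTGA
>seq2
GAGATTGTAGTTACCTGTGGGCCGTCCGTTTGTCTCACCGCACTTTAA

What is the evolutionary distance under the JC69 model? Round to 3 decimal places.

The sequences differ at 21 of 48 sites, so p = 21/48 = 0.4375.
d = −(3/4) ln(1 − 4p/3) = −0.75 ln(1 − 0.583333) = −0.75 ln(0.416667)
  = −0.75 × (-0.875468) = 0.656601 substitutions/site.

0.657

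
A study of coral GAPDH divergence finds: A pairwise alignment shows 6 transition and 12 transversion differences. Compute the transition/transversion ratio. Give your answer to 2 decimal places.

0.50

R = 6/12 = 0.50.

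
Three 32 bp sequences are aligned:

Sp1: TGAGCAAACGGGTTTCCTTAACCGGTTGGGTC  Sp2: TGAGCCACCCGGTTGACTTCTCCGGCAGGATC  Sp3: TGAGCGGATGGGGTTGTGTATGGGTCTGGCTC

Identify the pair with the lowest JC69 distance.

Sp1–Sp2: 10/32 differ, p = 0.313, d = 0.404.
Sp1–Sp3: 13/32 differ, p = 0.406, d = 0.585.
Sp2–Sp3: 16/32 differ, p = 0.500, d = 0.824.
The smallest distance is between Sp1 and Sp2.

Sp1 and Sp2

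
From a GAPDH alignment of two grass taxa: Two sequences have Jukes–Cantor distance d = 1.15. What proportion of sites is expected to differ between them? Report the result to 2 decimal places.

0.59

p = (3/4)(1 − e^(−4d/3)) = 0.75 × (1 − e^(-1.533333)) = 0.75 × (1 − 0.215815) = 0.588139.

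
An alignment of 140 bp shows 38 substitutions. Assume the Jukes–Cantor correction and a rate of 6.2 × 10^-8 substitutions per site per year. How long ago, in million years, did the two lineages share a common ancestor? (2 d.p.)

p = 38/140 ≈ 0.271429.
d = −(3/4) ln(1 − 4p/3) = −0.75 ln(1 − 0.361905) = −0.75 ln(0.638095)
  = −0.75 × (-0.449268) = 0.336951 substitutions/site.
Under a molecular clock d = 2μt, so t = d/(2μ) = 0.336951 / (2 × 6.2 × 10^-8) = 2.72 million years.

2.72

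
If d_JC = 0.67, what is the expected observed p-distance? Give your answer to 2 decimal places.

0.44

p = (3/4)(1 − e^(−4d/3)) = 0.75 × (1 − e^(-0.893333)) = 0.75 × (1 − 0.409289) = 0.443033.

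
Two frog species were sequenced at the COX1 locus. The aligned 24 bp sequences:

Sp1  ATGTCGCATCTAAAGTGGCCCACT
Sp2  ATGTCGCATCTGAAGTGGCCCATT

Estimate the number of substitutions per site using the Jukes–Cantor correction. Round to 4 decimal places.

The sequences differ at 2 of 24 sites (12, 23), so p = 2/24 ≈ 0.083333.
d = −(3/4) ln(1 − 4p/3) = −0.75 ln(1 − 0.111111) = −0.75 ln(0.888889)
  = −0.75 × (-0.117783) = 0.088337 substitutions/site.

0.0883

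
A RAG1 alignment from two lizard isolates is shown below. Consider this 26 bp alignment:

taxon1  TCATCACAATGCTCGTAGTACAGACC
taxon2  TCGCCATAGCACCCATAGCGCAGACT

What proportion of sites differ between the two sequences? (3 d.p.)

The sequences differ at 11 of 26 positions.
p = 11/26 = 0.423076… ≈ 0.423 (to 3 d.p.).

0.423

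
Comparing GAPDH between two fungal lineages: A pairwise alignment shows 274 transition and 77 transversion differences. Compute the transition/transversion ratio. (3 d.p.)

R = 274/77 = 3.558441… ≈ 3.558 (to 3 d.p.).

3.558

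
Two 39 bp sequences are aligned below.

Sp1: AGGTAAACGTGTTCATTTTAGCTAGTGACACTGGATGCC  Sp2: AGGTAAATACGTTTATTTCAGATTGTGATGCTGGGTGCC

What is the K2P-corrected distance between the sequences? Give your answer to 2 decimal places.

0.34

Of 39 sites, 8 differences are transitions and 2 are transversions, so P = 8/39 ≈ 0.205128 and Q = 2/39 ≈ 0.051282.
Under the Kimura two-parameter model, d = −½ ln(1 − 2P − Q) − ¼ ln(1 − 2Q).
1 − 2P − Q = 0.538462, giving −½ ln(0.538462) = 0.309519.
1 − 2Q = 0.897436, giving −¼ ln(0.897436) = 0.027053.
d = 0.309519 + 0.027053 = 0.336572.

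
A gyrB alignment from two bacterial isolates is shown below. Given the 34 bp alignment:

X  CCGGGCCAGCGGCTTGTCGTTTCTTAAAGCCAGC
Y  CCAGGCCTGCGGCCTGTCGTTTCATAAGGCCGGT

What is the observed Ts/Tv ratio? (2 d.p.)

Transitions are A↔G and C↔T; transversions are all other mismatches.
Transitions: 5. Transversions: 2.
R = 5/2 = 2.50.

2.50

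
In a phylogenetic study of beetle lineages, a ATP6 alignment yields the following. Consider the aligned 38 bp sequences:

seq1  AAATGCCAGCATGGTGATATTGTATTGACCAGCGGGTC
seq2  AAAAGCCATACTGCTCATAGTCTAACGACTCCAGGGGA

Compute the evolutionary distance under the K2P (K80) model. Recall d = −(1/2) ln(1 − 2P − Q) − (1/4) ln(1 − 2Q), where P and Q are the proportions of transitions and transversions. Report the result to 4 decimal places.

0.6547

Of 38 sites, 2 differences are transitions and 14 are transversions, so P = 2/38 ≈ 0.052632 and Q = 14/38 ≈ 0.368421.
Under the Kimura two-parameter model, d = −½ ln(1 − 2P − Q) − ¼ ln(1 − 2Q).
1 − 2P − Q = 0.526315, giving −½ ln(0.526315) = 0.320928.
1 − 2Q = 0.263158, giving −¼ ln(0.263158) = 0.333750.
d = 0.320928 + 0.333750 = 0.654678.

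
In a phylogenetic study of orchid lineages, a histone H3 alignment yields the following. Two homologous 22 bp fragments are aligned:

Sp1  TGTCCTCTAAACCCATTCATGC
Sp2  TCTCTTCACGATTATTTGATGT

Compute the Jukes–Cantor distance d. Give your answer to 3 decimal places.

0.824

The sequences differ at 11 of 22 sites, so p = 11/22 = 0.5.
d = −(3/4) ln(1 − 4p/3) = −0.75 ln(1 − 0.666667) = −0.75 ln(0.333333)
  = −0.75 × (-1.098613) = 0.823960 substitutions/site.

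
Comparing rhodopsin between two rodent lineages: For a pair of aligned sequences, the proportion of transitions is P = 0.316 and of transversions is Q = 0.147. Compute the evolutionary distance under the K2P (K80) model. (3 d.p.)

0.842

Under the Kimura two-parameter model, d = −½ ln(1 − 2P − Q) − ¼ ln(1 − 2Q).
1 − 2P − Q = 0.221, giving −½ ln(0.221) = 0.754796.
1 − 2Q = 0.706, giving −¼ ln(0.706) = 0.087035.
d = 0.754796 + 0.087035 = 0.841831.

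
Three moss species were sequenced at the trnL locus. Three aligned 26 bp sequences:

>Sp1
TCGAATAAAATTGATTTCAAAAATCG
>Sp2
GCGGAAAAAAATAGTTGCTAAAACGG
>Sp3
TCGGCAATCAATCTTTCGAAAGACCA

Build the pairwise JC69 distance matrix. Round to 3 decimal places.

d(Sp1,Sp2) = 0.539, d(Sp1,Sp3) = 0.824, d(Sp2,Sp3) = 0.717

Sp1–Sp2: 10/26 sites differ → p ≈ 0.384615, d = −0.75 ln(1 − 0.51282) = 0.539341 ≈ 0.539.
Sp1–Sp3: 13/26 sites differ → p = 0.5, d = −0.75 ln(1 − 0.666667) = 0.823960 ≈ 0.824.
Sp2–Sp3: 12/26 sites differ → p ≈ 0.461538, d = −0.75 ln(1 − 0.615384) = 0.716632 ≈ 0.717.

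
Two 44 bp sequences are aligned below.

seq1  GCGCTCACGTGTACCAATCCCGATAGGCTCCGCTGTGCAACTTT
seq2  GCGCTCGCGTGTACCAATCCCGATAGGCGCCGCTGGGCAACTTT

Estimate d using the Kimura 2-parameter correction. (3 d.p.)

Of 44 sites, 1 differences are transitions and 2 are transversions, so P = 1/44 ≈ 0.022727 and Q = 2/44 ≈ 0.045455.
Under the Kimura two-parameter model, d = −½ ln(1 − 2P − Q) − ¼ ln(1 − 2Q).
1 − 2P − Q = 0.909091, giving −½ ln(0.909091) = 0.047655.
1 − 2Q = 0.90909, giving −¼ ln(0.90909) = 0.023828.
d = 0.047655 + 0.023828 = 0.071483.

0.071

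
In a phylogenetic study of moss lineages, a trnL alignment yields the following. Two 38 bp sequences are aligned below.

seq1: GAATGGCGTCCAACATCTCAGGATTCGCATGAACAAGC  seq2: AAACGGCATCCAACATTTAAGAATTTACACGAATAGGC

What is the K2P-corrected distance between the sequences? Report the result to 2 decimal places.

0.42

Of 38 sites, 10 differences are transitions and 1 are transversions, so P = 10/38 ≈ 0.263158 and Q = 1/38 ≈ 0.026316.
Under the Kimura two-parameter model, d = −½ ln(1 − 2P − Q) − ¼ ln(1 − 2Q).
1 − 2P − Q = 0.447368, giving −½ ln(0.447368) = 0.402187.
1 − 2Q = 0.947368, giving −¼ ln(0.947368) = 0.013517.
d = 0.402187 + 0.013517 = 0.415704.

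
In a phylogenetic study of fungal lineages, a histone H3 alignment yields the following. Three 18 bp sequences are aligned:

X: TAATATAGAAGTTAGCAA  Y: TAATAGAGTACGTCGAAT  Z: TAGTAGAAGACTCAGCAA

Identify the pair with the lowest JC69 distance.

X and Z

X–Y: 7/18 differ, p = 0.389, d = 0.548.
X–Z: 6/18 differ, p = 0.333, d = 0.441.
Y–Z: 8/18 differ, p = 0.444, d = 0.673.
The smallest distance is between X and Z.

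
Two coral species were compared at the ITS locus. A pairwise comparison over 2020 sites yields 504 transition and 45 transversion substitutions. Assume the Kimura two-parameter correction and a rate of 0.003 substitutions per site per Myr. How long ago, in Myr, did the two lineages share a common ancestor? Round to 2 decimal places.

P = 504/2020 ≈ 0.249505 and Q = 45/2020 ≈ 0.022277.
Under the Kimura two-parameter model, d = −½ ln(1 − 2P − Q) − ¼ ln(1 − 2Q).
1 − 2P − Q = 0.478713, giving −½ ln(0.478713) = 0.368327.
1 − 2Q = 0.955446, giving −¼ ln(0.955446) = 0.011394.
d = 0.368327 + 0.011394 = 0.379721.
Under a molecular clock d = 2μt, so t = d/(2μ) = 0.379721 / (2 × 0.003) = 63.29 Myr.

63.29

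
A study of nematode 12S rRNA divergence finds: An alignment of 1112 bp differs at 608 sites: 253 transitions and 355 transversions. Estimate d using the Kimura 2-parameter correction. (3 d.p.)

0.999

P = 253/1112 ≈ 0.227518 and Q = 355/1112 ≈ 0.319245.
Under the Kimura two-parameter model, d = −½ ln(1 − 2P − Q) − ¼ ln(1 − 2Q).
1 − 2P − Q = 0.225719, giving −½ ln(0.225719) = 0.744232.
1 − 2Q = 0.36151, giving −¼ ln(0.36151) = 0.254366.
d = 0.744232 + 0.254366 = 0.998598.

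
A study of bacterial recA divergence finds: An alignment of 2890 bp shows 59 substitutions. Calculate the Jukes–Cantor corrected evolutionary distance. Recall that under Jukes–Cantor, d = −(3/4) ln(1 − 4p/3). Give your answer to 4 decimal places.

0.0207

p = 59/2890 ≈ 0.020415.
d = −(3/4) ln(1 − 4p/3) = −0.75 ln(1 − 0.02722) = −0.75 ln(0.97278)
  = −0.75 × (-0.027597) = 0.020698 substitutions/site.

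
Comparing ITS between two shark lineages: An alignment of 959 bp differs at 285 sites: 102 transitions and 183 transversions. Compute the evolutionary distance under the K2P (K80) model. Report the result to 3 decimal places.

0.379

P = 102/959 ≈ 0.106361 and Q = 183/959 ≈ 0.190824.
Under the Kimura two-parameter model, d = −½ ln(1 − 2P − Q) − ¼ ln(1 − 2Q).
1 − 2P − Q = 0.596454, giving −½ ln(0.596454) = 0.258377.
1 − 2Q = 0.618352, giving −¼ ln(0.618352) = 0.120174.
d = 0.258377 + 0.120174 = 0.378551.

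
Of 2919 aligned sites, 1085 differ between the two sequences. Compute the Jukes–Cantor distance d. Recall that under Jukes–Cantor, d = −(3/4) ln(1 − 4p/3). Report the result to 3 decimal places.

p = 1085/2919 ≈ 0.371703.
d = −(3/4) ln(1 − 4p/3) = −0.75 ln(1 − 0.495604) = −0.75 ln(0.504396)
  = −0.75 × (-0.684394) = 0.513296 substitutions/site.

0.513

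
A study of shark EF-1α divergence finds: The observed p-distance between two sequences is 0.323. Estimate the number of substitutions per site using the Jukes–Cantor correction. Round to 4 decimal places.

0.4225

d = −(3/4) ln(1 − 4p/3) = −0.75 ln(1 − 0.430667) = −0.75 ln(0.569333)
  = −0.75 × (-0.563290) = 0.422468 substitutions/site.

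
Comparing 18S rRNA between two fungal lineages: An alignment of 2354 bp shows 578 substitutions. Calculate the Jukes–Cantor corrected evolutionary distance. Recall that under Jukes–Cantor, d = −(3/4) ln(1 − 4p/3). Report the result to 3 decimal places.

0.297

p = 578/2354 ≈ 0.24554.
d = −(3/4) ln(1 − 4p/3) = −0.75 ln(1 − 0.327387) = −0.75 ln(0.672613)
  = −0.75 × (-0.396585) = 0.297439 substitutions/site.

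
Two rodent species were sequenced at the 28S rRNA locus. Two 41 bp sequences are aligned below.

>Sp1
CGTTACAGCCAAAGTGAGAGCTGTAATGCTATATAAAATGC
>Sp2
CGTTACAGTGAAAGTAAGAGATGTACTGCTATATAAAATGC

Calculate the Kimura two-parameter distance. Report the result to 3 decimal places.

Of 41 sites, 2 differences are transitions and 3 are transversions, so P = 2/41 ≈ 0.04878 and Q = 3/41 ≈ 0.073171.
Under the Kimura two-parameter model, d = −½ ln(1 − 2P − Q) − ¼ ln(1 − 2Q).
1 − 2P − Q = 0.829269, giving −½ ln(0.829269) = 0.093605.
1 − 2Q = 0.853658, giving −¼ ln(0.853658) = 0.039556.
d = 0.093605 + 0.039556 = 0.133161.

0.133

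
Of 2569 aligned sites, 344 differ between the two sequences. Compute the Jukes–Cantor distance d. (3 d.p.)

0.148

p = 344/2569 ≈ 0.133904.
d = −(3/4) ln(1 − 4p/3) = −0.75 ln(1 − 0.178539) = −0.75 ln(0.821461)
  = −0.75 × (-0.196671) = 0.147503 substitutions/site.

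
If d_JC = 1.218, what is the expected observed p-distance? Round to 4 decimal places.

p = (3/4)(1 − e^(−4d/3)) = 0.75 × (1 − e^(-1.624)) = 0.75 × (1 − 0.197109) = 0.602168.

0.6022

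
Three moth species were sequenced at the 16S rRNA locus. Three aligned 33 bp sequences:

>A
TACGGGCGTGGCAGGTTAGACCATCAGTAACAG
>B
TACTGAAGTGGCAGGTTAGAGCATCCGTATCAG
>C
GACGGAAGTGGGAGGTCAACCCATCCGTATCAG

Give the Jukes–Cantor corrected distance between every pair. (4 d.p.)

d(A,B) = 0.2082, d(A,C) = 0.3390, d(B,C) = 0.2493

A–B: 6/33 sites differ → p ≈ 0.181818, d = −0.75 ln(1 − 0.242424) = 0.208224 ≈ 0.2082.
A–C: 9/33 sites differ → p ≈ 0.272727, d = −0.75 ln(1 − 0.363636) = 0.338988 ≈ 0.3390.
B–C: 7/33 sites differ → p ≈ 0.212121, d = −0.75 ln(1 − 0.282828) = 0.249330 ≈ 0.2493.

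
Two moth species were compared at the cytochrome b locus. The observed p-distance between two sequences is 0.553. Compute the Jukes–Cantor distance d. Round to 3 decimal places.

d = −(3/4) ln(1 − 4p/3) = −0.75 ln(1 − 0.737333) = −0.75 ln(0.262667)
  = −0.75 × (-1.336868) = 1.002651 substitutions/site.

1.003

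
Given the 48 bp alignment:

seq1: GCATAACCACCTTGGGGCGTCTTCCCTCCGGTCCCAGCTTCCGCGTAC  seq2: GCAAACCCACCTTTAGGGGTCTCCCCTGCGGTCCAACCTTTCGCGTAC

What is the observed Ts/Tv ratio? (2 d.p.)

Transitions are A↔G and C↔T; transversions are all other mismatches.
Transitions: 3. Transversions: 7.
R = 3/7 = 0.428571… ≈ 0.43 (to 2 d.p.).

0.43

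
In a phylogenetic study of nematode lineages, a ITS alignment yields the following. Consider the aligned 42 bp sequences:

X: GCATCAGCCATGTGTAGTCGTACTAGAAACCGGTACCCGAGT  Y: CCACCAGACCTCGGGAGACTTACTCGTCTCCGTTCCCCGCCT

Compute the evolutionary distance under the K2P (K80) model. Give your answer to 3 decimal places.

0.639

Of 42 sites, 1 differences are transitions and 16 are transversions, so P = 1/42 ≈ 0.02381 and Q = 16/42 ≈ 0.380952.
Under the Kimura two-parameter model, d = −½ ln(1 − 2P − Q) − ¼ ln(1 − 2Q).
1 − 2P − Q = 0.571428, giving −½ ln(0.571428) = 0.279808.
1 − 2Q = 0.238096, giving −¼ ln(0.238096) = 0.358770.
d = 0.279808 + 0.358770 = 0.638578.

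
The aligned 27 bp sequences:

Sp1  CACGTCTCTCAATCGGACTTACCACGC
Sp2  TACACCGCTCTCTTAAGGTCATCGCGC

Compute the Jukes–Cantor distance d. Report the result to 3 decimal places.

The sequences differ at 14 of 27 sites, so p = 14/27 ≈ 0.518519.
d = −(3/4) ln(1 − 4p/3) = −0.75 ln(1 − 0.691359) = −0.75 ln(0.308641)
  = −0.75 × (-1.175576) = 0.881682 substitutions/site.

0.882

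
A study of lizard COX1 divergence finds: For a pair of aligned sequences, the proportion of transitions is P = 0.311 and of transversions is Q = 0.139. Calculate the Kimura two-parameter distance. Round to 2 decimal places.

0.80

Under the Kimura two-parameter model, d = −½ ln(1 − 2P − Q) − ¼ ln(1 − 2Q).
1 − 2P − Q = 0.239, giving −½ ln(0.239) = 0.715646.
1 − 2Q = 0.722, giving −¼ ln(0.722) = 0.081433.
d = 0.715646 + 0.081433 = 0.797079.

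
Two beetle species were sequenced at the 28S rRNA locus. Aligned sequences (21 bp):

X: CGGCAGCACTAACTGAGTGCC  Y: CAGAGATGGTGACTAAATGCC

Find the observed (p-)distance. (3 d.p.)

0.476

The sequences differ at 10 of 21 positions (sites 2, 4, 5, 6, 7, 8, 9, 11, 15, 17).
p = 10/21 = 0.476190… ≈ 0.476 (to 3 d.p.).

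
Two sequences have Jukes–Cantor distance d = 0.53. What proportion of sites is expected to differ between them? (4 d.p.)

p = (3/4)(1 − e^(−4d/3)) = 0.75 × (1 − e^(-0.706667)) = 0.75 × (1 − 0.493286) = 0.380036.

0.3800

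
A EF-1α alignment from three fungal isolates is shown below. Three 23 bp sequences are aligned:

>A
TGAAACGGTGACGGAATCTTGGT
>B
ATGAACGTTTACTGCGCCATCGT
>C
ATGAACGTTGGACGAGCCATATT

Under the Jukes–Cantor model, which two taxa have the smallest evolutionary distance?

A–B: 11/23 differ, p = 0.478, d = 0.761.
A–C: 12/23 differ, p = 0.522, d = 0.892.
B–C: 7/23 differ, p = 0.304, d = 0.390.
The smallest distance is between B and C.

B and C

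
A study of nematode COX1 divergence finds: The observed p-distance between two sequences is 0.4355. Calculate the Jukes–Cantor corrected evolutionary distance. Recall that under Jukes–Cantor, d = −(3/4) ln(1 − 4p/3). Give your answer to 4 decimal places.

d = −(3/4) ln(1 − 4p/3) = −0.75 ln(1 − 0.580667) = −0.75 ln(0.419333)
  = −0.75 × (-0.869090) = 0.651818 substitutions/site.

0.6518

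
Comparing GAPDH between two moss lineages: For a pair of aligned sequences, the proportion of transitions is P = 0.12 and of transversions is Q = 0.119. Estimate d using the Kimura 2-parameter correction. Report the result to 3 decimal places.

Under the Kimura two-parameter model, d = −½ ln(1 − 2P − Q) − ¼ ln(1 − 2Q).
1 − 2P − Q = 0.641, giving −½ ln(0.641) = 0.222363.
1 − 2Q = 0.762, giving −¼ ln(0.762) = 0.067952.
d = 0.222363 + 0.067952 = 0.290315.

0.290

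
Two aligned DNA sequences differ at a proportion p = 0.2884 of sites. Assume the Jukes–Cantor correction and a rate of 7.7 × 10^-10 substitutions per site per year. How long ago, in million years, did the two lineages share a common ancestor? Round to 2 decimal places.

236.38

d = −(3/4) ln(1 − 4p/3) = −0.75 ln(1 − 0.384533) = −0.75 ln(0.615467)
  = −0.75 × (-0.485374) = 0.364031 substitutions/site.
Under a molecular clock d = 2μt, so t = d/(2μ) = 0.364031 / (2 × 7.7 × 10^-10) = 236.38 million years.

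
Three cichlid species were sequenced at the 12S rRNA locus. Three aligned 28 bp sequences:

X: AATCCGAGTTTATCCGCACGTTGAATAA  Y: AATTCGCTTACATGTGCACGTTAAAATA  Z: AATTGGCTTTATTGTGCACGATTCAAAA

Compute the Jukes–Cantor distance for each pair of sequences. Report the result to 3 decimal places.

X–Y: 10/28 sites differ → p ≈ 0.357143, d = −0.75 ln(1 − 0.476191) = 0.484971 ≈ 0.485.
X–Z: 12/28 sites differ → p ≈ 0.428571, d = −0.75 ln(1 − 0.571428) = 0.635472 ≈ 0.635.
Y–Z: 8/28 sites differ → p ≈ 0.285714, d = −0.75 ln(1 − 0.380952) = 0.359679 ≈ 0.360.

d(X,Y) = 0.485, d(X,Z) = 0.635, d(Y,Z) = 0.360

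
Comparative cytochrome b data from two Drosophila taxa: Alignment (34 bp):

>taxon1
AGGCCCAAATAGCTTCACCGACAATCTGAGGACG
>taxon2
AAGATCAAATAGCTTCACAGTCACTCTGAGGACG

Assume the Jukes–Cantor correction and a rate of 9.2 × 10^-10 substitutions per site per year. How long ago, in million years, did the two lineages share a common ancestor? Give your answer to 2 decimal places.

109.35

The sequences differ at 6 of 34 sites (2, 4, 5, 19, 21, 24), so p = 6/34 ≈ 0.176471.
d = −(3/4) ln(1 − 4p/3) = −0.75 ln(1 − 0.235295) = −0.75 ln(0.764705)
  = −0.75 × (-0.268265) = 0.201199 substitutions/site.
Under a molecular clock d = 2μt, so t = d/(2μ) = 0.201199 / (2 × 9.2 × 10^-10) = 109.35 million years.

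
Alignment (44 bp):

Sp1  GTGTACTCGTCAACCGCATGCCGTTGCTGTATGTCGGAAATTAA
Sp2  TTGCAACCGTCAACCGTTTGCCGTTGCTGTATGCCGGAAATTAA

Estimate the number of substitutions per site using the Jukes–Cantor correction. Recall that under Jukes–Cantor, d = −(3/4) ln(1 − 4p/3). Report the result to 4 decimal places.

0.1788

The sequences differ at 7 of 44 sites (1, 4, 6, 7, 17, 18, 34), so p = 7/44 ≈ 0.159091.
d = −(3/4) ln(1 − 4p/3) = −0.75 ln(1 − 0.212121) = −0.75 ln(0.787879)
  = −0.75 × (-0.238411) = 0.178808 substitutions/site.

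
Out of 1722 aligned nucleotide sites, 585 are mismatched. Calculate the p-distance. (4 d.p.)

0.3397

p = 585/1722 = 0.339721… ≈ 0.3397 (to 4 d.p.).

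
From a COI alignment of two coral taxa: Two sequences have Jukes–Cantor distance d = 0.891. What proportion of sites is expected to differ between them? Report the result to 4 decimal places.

0.5214

p = (3/4)(1 − e^(−4d/3)) = 0.75 × (1 − e^(-1.188)) = 0.75 × (1 − 0.304830) = 0.521378.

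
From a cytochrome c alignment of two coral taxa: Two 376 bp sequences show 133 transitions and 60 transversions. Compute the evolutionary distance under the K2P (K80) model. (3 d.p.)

P = 133/376 ≈ 0.353723 and Q = 60/376 ≈ 0.159574.
Under the Kimura two-parameter model, d = −½ ln(1 − 2P − Q) − ¼ ln(1 − 2Q).
1 − 2P − Q = 0.13298, giving −½ ln(0.13298) = 1.008778.
1 − 2Q = 0.680852, giving −¼ ln(0.680852) = 0.096103.
d = 1.008778 + 0.096103 = 1.104881.

1.105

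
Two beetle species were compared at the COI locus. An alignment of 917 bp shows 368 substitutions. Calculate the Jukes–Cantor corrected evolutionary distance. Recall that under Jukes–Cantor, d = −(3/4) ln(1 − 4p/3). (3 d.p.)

p = 368/917 ≈ 0.401309.
d = −(3/4) ln(1 − 4p/3) = −0.75 ln(1 − 0.535079) = −0.75 ln(0.464921)
  = −0.75 × (-0.765888) = 0.574416 substitutions/site.

0.574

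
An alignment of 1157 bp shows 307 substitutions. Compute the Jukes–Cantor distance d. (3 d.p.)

p = 307/1157 ≈ 0.265341.
d = −(3/4) ln(1 − 4p/3) = −0.75 ln(1 − 0.353788) = −0.75 ln(0.646212)
  = −0.75 × (-0.436628) = 0.327471 substitutions/site.

0.327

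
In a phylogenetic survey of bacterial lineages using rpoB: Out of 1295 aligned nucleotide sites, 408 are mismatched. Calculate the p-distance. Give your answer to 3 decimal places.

0.315

p = 408/1295 = 0.315057… ≈ 0.315 (to 3 d.p.).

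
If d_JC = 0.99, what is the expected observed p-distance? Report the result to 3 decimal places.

p = (3/4)(1 − e^(−4d/3)) = 0.75 × (1 − e^(-1.32)) = 0.75 × (1 − 0.267135) = 0.549649.

0.550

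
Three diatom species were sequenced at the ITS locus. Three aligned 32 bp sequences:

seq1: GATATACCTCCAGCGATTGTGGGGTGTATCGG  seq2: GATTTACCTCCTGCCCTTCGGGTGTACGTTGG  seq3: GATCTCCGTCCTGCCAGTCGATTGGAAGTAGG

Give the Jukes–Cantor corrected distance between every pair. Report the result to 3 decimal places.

seq1–seq2: 11/32 sites differ → p = 0.34375, d = −0.75 ln(1 − 0.458333) = 0.459828 ≈ 0.460.
seq1–seq3: 16/32 sites differ → p = 0.5, d = −0.75 ln(1 − 0.666667) = 0.823960 ≈ 0.824.
seq2–seq3: 10/32 sites differ → p = 0.3125, d = −0.75 ln(1 − 0.416667) = 0.404248 ≈ 0.404.

d(seq1,seq2) = 0.460, d(seq1,seq3) = 0.824, d(seq2,seq3) = 0.404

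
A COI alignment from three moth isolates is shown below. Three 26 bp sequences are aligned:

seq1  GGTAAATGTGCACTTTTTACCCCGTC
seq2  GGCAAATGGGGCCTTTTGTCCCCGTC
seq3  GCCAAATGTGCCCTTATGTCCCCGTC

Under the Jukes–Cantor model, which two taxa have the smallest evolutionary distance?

seq1–seq2: 6/26 differ, p = 0.231, d = 0.276.
seq1–seq3: 6/26 differ, p = 0.231, d = 0.276.
seq2–seq3: 4/26 differ, p = 0.154, d = 0.172.
The smallest distance is between seq2 and seq3.

seq2 and seq3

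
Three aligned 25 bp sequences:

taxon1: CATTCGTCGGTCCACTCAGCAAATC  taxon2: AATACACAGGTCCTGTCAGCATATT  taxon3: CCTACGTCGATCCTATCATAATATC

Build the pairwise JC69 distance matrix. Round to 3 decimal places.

d(taxon1,taxon2) = 0.490, d(taxon1,taxon3) = 0.417, d(taxon2,taxon3) = 0.572

taxon1–taxon2: 9/25 sites differ → p = 0.36, d = −0.75 ln(1 − 0.48) = 0.490445 ≈ 0.490.
taxon1–taxon3: 8/25 sites differ → p = 0.32, d = −0.75 ln(1 − 0.426667) = 0.417216 ≈ 0.417.
taxon2–taxon3: 10/25 sites differ → p = 0.4, d = −0.75 ln(1 − 0.533333) = 0.571605 ≈ 0.572.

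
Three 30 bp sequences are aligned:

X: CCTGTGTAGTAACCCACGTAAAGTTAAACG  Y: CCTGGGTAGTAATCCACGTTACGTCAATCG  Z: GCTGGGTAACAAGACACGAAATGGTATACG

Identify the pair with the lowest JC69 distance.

X–Y: 6/30 differ, p = 0.200, d = 0.233.
X–Z: 10/30 differ, p = 0.333, d = 0.441.
Y–Z: 12/30 differ, p = 0.400, d = 0.572.
The smallest distance is between X and Y.

X and Y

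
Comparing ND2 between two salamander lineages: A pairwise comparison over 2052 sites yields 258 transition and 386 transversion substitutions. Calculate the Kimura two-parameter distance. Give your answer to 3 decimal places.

P = 258/2052 ≈ 0.125731 and Q = 386/2052 ≈ 0.188109.
Under the Kimura two-parameter model, d = −½ ln(1 − 2P − Q) − ¼ ln(1 − 2Q).
1 − 2P − Q = 0.560429, giving −½ ln(0.560429) = 0.289526.
1 − 2Q = 0.623782, giving −¼ ln(0.623782) = 0.117989.
d = 0.289526 + 0.117989 = 0.407515.

0.408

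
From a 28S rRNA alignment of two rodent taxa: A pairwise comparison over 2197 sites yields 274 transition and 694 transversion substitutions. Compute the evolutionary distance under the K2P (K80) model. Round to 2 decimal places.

P = 274/2197 ≈ 0.124716 and Q = 694/2197 ≈ 0.315885.
Under the Kimura two-parameter model, d = −½ ln(1 − 2P − Q) − ¼ ln(1 − 2Q).
1 − 2P − Q = 0.434683, giving −½ ln(0.434683) = 0.416569.
1 − 2Q = 0.36823, giving −¼ ln(0.36823) = 0.249762.
d = 0.416569 + 0.249762 = 0.666331.

0.67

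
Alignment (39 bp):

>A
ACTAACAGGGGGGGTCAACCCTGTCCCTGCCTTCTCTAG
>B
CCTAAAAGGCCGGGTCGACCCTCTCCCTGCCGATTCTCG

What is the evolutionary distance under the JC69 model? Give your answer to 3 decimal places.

0.314

The sequences differ at 10 of 39 sites (1, 6, 10, 11, 17, 23, 32, 33, 34, 38), so p = 10/39 ≈ 0.25641.
d = −(3/4) ln(1 − 4p/3) = −0.75 ln(1 − 0.34188) = −0.75 ln(0.65812)
  = −0.75 × (-0.418368) = 0.313776 substitutions/site.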